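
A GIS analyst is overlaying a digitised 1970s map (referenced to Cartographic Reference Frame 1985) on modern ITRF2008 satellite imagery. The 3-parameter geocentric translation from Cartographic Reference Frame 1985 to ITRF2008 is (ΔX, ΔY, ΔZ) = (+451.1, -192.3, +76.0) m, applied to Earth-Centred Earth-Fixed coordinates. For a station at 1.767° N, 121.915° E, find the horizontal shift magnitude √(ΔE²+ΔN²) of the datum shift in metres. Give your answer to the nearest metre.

295 m

The local east axis at (φ, λ) is (−sin λ, cos λ, 0), so ΔE = −sin(121.915°)·451.1 + cos(121.915°)·(-192.3) = -281.25 m.
The local north axis is (−sin φ cos λ, −sin φ sin λ, cos φ), giving ΔN = 7.354 + 5.033 + 75.964 = 88.35 m.
Horizontal magnitude = √(ΔE² + ΔN²) = √((-281.25)² + 88.35²) = 294.80 m.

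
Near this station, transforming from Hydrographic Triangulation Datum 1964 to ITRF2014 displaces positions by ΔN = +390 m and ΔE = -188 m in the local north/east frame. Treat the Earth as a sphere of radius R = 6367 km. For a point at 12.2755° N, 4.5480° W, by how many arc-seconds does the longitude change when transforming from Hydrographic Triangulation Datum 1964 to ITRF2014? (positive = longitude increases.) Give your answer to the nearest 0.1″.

Δλ = -6.2″

At latitude 12.2755°, cos φ = 0.977137.
One radian of longitude at latitude φ spans R cos φ, so Δλ = ΔE / (R cos φ) = -188.0 / (6367000 × 0.977137) = -3.0218e-05 rad = -6.233″.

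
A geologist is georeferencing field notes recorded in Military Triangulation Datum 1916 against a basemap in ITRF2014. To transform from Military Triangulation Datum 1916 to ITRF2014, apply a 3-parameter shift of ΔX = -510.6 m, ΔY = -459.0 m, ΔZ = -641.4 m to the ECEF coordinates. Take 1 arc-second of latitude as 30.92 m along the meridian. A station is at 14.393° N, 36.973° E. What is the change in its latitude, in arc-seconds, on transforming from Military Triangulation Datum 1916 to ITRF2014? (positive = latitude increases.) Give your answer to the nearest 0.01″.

Δφ = -14.59″

sin φ = 0.248572, cos φ = 0.968614, sin λ = 0.601439, cos λ = 0.798919.
North component: ΔN = −sin φ cos λ·ΔX − sin φ sin λ·ΔY + cos φ·ΔZ = −(0.248572)(0.798919)(-510.6) − (0.248572)(0.601439)(-459.0) + (0.968614)(-641.4) = -451.25 m.
1° of latitude spans 3600 × 30.92 = 111312 m, so Δφ = -451.25 / 111312 × 3600 = -14.594″.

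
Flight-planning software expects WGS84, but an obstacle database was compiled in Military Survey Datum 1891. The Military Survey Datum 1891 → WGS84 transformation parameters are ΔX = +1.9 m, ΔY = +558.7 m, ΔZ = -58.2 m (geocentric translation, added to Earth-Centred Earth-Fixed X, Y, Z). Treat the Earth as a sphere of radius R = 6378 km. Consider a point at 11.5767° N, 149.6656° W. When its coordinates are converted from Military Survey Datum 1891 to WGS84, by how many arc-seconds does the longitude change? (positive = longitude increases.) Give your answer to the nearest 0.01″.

Δλ = -15.89″

sin φ = 0.200680, cos φ = 0.979657, sin λ = -0.505046, cos λ = -0.863092.
East component: ΔE = −sin λ·ΔX + cos λ·ΔY = −(-0.505046)(1.9) + (-0.863092)(558.7) = -481.25 m.
1° of latitude spans πR/180 = 111317 m; at latitude φ, 1° of longitude spans that × cos φ = 109052.6 m, so Δλ = -481.25 / 109052.6 × 3600 = -15.887″.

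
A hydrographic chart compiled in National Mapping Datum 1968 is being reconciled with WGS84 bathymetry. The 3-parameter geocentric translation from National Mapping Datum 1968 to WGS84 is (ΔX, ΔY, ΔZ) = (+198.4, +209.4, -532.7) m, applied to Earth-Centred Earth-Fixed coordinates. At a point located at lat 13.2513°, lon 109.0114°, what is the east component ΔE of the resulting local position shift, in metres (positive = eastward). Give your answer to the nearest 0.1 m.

ΔE = -255.8 m

The local east axis at (φ, λ) is (−sin λ, cos λ, 0), so ΔE = −sin(109.0114°)·198.4 + cos(109.0114°)·209.4 = -255.79 m.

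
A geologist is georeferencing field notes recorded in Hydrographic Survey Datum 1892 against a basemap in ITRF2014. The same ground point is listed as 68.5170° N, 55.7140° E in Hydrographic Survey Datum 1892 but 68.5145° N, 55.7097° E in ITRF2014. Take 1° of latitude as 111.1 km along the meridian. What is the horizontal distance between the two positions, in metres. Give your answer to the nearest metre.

Δφ = 68.5145° − 68.5170° = -0.0025°; Δλ = 55.7097° − 55.7140° = -0.0043°.
ΔN = Δφ × 111100 = -277.7 m; ΔE = Δλ × 111100 × cos(68.5170°) = -0.0043 × 111100 × 0.366225 = -175.0 m.
Distance = √(ΔE² + ΔN²) = √((-175.0)² + (-277.7)²) = 328.3 m.

328 m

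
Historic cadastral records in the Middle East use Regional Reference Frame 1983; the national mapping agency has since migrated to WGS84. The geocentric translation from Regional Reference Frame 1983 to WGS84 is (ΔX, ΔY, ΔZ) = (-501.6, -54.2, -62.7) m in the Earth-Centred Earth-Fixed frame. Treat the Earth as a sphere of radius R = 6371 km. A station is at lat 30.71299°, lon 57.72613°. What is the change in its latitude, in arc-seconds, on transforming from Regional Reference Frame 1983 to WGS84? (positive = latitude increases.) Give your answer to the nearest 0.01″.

sin φ = 0.510738, cos φ = 0.859737, sin λ = 0.845505, cos λ = 0.533967.
North component: ΔN = −sin φ cos λ·ΔX − sin φ sin λ·ΔY + cos φ·ΔZ = −(0.510738)(0.533967)(-501.6) − (0.510738)(0.845505)(-54.2) + (0.859737)(-62.7) = 106.29 m.
1° of latitude spans πR/180 = 111195 m, so Δφ = 106.29 / 111195 × 3600 = 3.441″.

Δφ = 3.44″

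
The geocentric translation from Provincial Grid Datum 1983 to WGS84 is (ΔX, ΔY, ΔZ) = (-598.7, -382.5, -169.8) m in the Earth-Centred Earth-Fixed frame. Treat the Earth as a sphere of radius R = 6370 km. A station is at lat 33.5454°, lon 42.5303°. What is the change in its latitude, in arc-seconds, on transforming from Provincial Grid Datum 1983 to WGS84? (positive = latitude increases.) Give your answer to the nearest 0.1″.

sin φ = 0.552598, cos φ = 0.833448, sin λ = 0.675980, cos λ = 0.736920.
North component: ΔN = −sin φ cos λ·ΔX − sin φ sin λ·ΔY + cos φ·ΔZ = −(0.552598)(0.736920)(-598.7) − (0.552598)(0.675980)(-382.5) + (0.833448)(-169.8) = 245.16 m.
1° of latitude spans πR/180 = 111177 m, so Δφ = 245.16 / 111177 × 3600 = 7.939″.

Δφ = 7.9″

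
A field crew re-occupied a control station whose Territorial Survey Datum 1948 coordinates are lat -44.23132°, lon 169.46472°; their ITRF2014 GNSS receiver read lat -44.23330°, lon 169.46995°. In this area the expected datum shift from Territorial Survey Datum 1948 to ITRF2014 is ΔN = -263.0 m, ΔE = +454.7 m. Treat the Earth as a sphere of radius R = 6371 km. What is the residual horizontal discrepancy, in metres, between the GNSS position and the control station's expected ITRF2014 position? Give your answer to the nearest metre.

Observed coordinate differences: Δφ = -0.00198°, Δλ = +0.00523°.
Converting to metres (1° lat = 111195 m, cos φ = 0.716529): observed ΔN = -220.2 m, observed ΔE = 416.7 m.
Subtracting the expected shift leaves a residual of -220.2 − (-263.0) = 42.8 m north and 416.7 − (454.7) = -38.0 m east.
Residual distance = √(42.8² + (-38.0)²) = 57.3 m.

57 m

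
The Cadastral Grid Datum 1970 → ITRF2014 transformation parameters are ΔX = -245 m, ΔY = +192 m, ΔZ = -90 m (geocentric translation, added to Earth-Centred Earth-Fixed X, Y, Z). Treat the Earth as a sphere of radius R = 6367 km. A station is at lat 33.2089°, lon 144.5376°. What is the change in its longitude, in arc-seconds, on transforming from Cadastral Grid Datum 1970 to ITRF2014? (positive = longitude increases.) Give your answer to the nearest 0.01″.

sin φ = 0.547693, cos φ = 0.836679, sin λ = 0.580169, cos λ = -0.814496.
East component: ΔE = −sin λ·ΔX + cos λ·ΔY = −(0.580169)(-245) + (-0.814496)(192) = -14.24 m.
1° of latitude spans πR/180 = 111125 m; at latitude φ, 1° of longitude spans that × cos φ = 92976.1 m, so Δλ = -14.24 / 92976.1 × 3600 = -0.551″.

Δλ = -0.55″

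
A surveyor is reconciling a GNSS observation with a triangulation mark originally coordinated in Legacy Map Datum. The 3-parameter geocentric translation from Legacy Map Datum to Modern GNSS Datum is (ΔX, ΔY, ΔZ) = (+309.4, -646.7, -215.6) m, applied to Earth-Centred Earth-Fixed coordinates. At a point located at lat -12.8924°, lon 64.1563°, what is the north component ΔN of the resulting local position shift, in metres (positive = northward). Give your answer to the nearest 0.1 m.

At φ = -12.8924°, λ = 64.1563°: sin φ = -0.223121, cos φ = 0.974791, sin λ = 0.899987, cos λ = 0.435918.
ΔN = −sin φ cos λ·ΔX − sin φ sin λ·ΔY + cos φ·ΔZ = −(-0.223121)(0.435918)(309.4) − (-0.223121)(0.899987)(-646.7) + (0.974791)(-215.6) = -309.93 m.

ΔN = -309.9 m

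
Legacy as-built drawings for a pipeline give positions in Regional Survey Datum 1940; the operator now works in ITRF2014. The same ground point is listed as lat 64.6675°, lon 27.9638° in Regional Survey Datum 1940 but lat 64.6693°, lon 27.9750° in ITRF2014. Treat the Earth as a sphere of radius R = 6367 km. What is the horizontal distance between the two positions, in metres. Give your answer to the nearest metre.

569 m

Δφ = 64.6693° − 64.6675° = +0.0018°; Δλ = 27.9750° − 27.9638° = +0.0112°.
1° along a meridian = πR/180 = 111125 m.
ΔN = Δφ × 111125 = 200.0 m; ΔE = Δλ × 111125 × cos(64.6675°) = +0.0112 × 111125 × 0.427871 = 532.5 m.
Distance = √(ΔE² + ΔN²) = √(532.5² + 200.0²) = 568.9 m.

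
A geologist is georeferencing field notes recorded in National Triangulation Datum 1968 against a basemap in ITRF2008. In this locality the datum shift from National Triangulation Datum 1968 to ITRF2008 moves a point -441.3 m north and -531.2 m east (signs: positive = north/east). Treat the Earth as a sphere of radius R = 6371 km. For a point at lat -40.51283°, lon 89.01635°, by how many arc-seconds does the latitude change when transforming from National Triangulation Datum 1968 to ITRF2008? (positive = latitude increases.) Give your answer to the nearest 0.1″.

Δφ = -14.3″

On a sphere of radius R, 1 rad of latitude = R, so Δφ = ΔN / R = -441.3 / 6371000 = -6.9267e-05 rad = -14.287″.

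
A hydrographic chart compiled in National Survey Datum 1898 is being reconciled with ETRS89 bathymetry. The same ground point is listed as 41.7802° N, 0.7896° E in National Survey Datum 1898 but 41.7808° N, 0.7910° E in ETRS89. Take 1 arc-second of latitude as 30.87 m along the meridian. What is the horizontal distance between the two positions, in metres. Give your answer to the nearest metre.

Δφ = 41.7808° − 41.7802° = +0.0006°; Δλ = 0.7910° − 0.7896° = +0.0014°.
1° of latitude = 3600 × 30.87 = 111132 m.
ΔN = Δφ × 111132 = 66.7 m; ΔE = Δλ × 111132 × cos(41.7802°) = +0.0014 × 111132 × 0.745706 = 116.0 m.
Distance = √(ΔE² + ΔN²) = √(116.0² + 66.7²) = 133.8 m.

134 m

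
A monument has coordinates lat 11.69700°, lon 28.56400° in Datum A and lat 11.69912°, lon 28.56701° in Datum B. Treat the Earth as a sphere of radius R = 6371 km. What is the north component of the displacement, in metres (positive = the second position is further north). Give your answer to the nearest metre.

ΔN = 236 m

Δφ = 11.69912° − 11.69700° = +0.00212°; Δλ = 28.56701° − 28.56400° = +0.00301°.
1° along a meridian = πR/180 = 111195 m.
ΔN = Δφ × 111195 = 235.7 m; ΔE = Δλ × 111195 × cos(11.69700°) = +0.00301 × 111195 × 0.979233 = 327.7 m.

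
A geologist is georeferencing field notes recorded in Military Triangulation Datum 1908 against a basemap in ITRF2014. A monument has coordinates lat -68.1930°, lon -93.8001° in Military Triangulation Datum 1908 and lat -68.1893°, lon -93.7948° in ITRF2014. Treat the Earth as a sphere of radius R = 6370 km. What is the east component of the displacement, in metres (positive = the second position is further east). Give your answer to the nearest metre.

ΔE = 219 m

Δφ = -68.1893° − -68.1930° = +0.0037°; Δλ = -93.7948° − -93.8001° = +0.0053°.
1° along a meridian = πR/180 = 111177 m.
ΔN = Δφ × 111177 = 411.4 m; ΔE = Δλ × 111177 × cos(-68.1930°) = +0.0053 × 111177 × 0.371481 = 218.9 m.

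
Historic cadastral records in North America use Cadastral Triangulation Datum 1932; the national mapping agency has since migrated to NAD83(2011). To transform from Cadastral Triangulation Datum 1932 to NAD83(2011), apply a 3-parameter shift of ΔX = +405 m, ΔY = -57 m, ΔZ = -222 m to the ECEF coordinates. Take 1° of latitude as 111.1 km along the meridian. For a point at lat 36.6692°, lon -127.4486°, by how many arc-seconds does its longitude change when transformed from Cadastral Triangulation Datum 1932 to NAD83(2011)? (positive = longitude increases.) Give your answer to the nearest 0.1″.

Δλ = 14.4″

sin φ = 0.597194, cos φ = 0.802097, sin λ = -0.793899, cos λ = -0.608049.
East component: ΔE = −sin λ·ΔX + cos λ·ΔY = −(-0.793899)(405) + (-0.608049)(-57) = 356.19 m.
1° of latitude spans 111100 m; at latitude φ, 1° of longitude spans that × cos φ = 89113.0 m, so Δλ = 356.19 / 89113.0 × 3600 = 14.389″.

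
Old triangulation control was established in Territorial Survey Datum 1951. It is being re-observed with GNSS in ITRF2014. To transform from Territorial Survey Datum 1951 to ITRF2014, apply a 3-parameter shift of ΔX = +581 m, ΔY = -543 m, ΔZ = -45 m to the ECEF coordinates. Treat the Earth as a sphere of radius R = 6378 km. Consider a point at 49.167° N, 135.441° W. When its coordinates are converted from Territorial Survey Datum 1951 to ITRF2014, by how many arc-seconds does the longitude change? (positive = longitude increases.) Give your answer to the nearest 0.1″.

Δλ = 39.3″

sin φ = 0.756619, cos φ = 0.653856, sin λ = -0.701643, cos λ = -0.712528.
East component: ΔE = −sin λ·ΔX + cos λ·ΔY = −(-0.701643)(581) + (-0.712528)(-543) = 794.56 m.
1° of latitude spans πR/180 = 111317 m; at latitude φ, 1° of longitude spans that × cos φ = 72785.4 m, so Δλ = 794.56 / 72785.4 × 3600 = 39.299″.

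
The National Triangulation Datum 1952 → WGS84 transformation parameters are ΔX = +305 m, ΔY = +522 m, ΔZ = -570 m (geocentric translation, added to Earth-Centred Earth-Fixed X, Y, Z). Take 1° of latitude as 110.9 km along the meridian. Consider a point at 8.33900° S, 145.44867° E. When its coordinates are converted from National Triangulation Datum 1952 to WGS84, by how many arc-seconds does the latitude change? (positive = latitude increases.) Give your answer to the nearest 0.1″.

Δφ = -18.1″

sin φ = -0.145030, cos φ = 0.989427, sin λ = 0.567144, cos λ = -0.823618.
North component: ΔN = −sin φ cos λ·ΔX − sin φ sin λ·ΔY + cos φ·ΔZ = −(-0.145030)(-0.823618)(305) − (-0.145030)(0.567144)(522) + (0.989427)(-570) = -557.47 m.
1° of latitude spans 110900 m, so Δφ = -557.47 / 110900 × 3600 = -18.096″.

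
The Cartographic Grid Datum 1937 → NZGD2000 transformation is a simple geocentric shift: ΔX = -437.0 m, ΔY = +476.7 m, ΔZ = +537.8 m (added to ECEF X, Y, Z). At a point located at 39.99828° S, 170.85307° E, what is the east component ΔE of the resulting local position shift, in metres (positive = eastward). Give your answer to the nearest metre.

The local east axis at (φ, λ) is (−sin λ, cos λ, 0), so ΔE = −sin(170.85307°)·(-437.0) + cos(170.85307°)·476.7 = -401.17 m.

ΔE = -401 m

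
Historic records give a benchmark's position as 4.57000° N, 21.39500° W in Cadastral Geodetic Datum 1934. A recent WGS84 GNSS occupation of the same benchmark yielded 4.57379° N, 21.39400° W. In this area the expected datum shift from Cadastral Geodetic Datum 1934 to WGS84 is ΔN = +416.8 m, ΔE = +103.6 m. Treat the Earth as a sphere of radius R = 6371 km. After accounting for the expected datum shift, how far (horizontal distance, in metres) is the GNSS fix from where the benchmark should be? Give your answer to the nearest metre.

Observed coordinate differences: Δφ = +0.00379°, Δλ = +0.00100°.
Converting to metres (1° lat = 111195 m, cos φ = 0.996821): observed ΔN = 421.4 m, observed ΔE = 110.8 m.
Subtracting the expected shift leaves a residual of 421.4 − (416.8) = 4.6 m north and 110.8 − (103.6) = 7.2 m east.
Residual distance = √(4.6² + 7.2²) = 8.6 m.

9 m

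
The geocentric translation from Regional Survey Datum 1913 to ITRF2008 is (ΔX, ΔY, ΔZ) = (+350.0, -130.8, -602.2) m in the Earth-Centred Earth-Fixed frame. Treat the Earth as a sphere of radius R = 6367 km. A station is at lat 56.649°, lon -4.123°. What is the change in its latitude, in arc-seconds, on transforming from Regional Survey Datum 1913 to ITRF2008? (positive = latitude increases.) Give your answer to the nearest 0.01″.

sin φ = 0.835318, cos φ = 0.549767, sin λ = -0.071898, cos λ = 0.997412.
North component: ΔN = −sin φ cos λ·ΔX − sin φ sin λ·ΔY + cos φ·ΔZ = −(0.835318)(0.997412)(350.0) − (0.835318)(-0.071898)(-130.8) + (0.549767)(-602.2) = -630.53 m.
1° of latitude spans πR/180 = 111125 m, so Δφ = -630.53 / 111125 × 3600 = -20.427″.

Δφ = -20.43″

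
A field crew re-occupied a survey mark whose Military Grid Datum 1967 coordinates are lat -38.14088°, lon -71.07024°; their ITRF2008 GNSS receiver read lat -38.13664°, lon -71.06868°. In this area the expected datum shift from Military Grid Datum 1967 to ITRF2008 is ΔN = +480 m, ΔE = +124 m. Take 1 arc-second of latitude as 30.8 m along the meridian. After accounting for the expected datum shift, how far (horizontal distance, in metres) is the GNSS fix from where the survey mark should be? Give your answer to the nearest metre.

16 m

Observed coordinate differences: Δφ = +0.00424°, Δλ = +0.00156°.
Converting to metres (1° lat = 110880 m, cos φ = 0.786495): observed ΔN = 470.1 m, observed ΔE = 136.0 m.
Subtracting the expected shift leaves a residual of 470.1 − (480) = -9.9 m north and 136.0 − (124) = 12.0 m east.
Residual distance = √((-9.9)² + 12.0²) = 15.6 m.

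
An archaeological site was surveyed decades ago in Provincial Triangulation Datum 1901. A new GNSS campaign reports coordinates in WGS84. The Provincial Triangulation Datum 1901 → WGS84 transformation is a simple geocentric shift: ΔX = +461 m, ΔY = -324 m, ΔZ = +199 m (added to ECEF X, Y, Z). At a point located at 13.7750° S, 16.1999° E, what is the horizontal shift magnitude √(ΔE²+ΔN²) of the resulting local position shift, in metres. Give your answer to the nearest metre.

At φ = -13.7750°, λ = 16.1999°: sin φ = -0.238110, cos φ = 0.971238, sin λ = 0.278989, cos λ = 0.960294.
ΔE = −sin λ·ΔX + cos λ·ΔY = −(0.278989)·(461) + (0.960294)·(-324) = -439.75 m.
ΔN = −sin φ cos λ·ΔX − sin φ sin λ·ΔY + cos φ·ΔZ = −(-0.238110)(0.960294)(461) − (-0.238110)(0.278989)(-324) + (0.971238)(199) = 277.16 m.
Horizontal magnitude = √(ΔE² + ΔN²) = √((-439.75)² + 277.16²) = 519.81 m.

520 m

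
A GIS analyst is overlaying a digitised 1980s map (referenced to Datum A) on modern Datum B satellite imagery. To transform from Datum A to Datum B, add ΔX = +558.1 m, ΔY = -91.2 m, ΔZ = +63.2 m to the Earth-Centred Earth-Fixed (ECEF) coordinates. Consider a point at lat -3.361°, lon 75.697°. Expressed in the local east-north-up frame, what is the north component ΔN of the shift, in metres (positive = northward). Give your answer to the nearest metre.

The local north axis is (−sin φ cos λ, −sin φ sin λ, cos φ), giving ΔN = 8.083 − 5.181 + 63.091 = 65.99 m.

ΔN = 66 m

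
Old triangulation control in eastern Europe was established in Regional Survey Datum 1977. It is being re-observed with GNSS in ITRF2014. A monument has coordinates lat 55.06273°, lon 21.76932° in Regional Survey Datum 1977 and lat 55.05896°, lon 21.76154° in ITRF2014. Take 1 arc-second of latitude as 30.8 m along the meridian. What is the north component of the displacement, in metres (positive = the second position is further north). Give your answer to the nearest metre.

Δφ = 55.05896° − 55.06273° = -0.00377°; Δλ = 21.76154° − 21.76932° = -0.00778°.
1° of latitude = 3600 × 30.80 = 110880 m.
ΔN = Δφ × 110880 = -418.0 m; ΔE = Δλ × 110880 × cos(55.06273°) = -0.00778 × 110880 × 0.572679 = -494.0 m.

ΔN = -418 m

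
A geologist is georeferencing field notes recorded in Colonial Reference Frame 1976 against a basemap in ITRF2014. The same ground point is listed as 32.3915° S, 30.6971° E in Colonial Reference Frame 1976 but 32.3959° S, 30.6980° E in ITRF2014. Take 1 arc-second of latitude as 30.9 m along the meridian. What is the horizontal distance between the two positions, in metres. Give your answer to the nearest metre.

497 m

Δφ = -32.3959° − -32.3915° = -0.0044°; Δλ = 30.6980° − 30.6971° = +0.0009°.
1° of latitude = 3600 × 30.90 = 111240 m.
ΔN = Δφ × 111240 = -489.5 m; ΔE = Δλ × 111240 × cos(-32.3915°) = +0.0009 × 111240 × 0.844407 = 84.5 m.
Distance = √(ΔE² + ΔN²) = √(84.5² + (-489.5)²) = 496.7 m.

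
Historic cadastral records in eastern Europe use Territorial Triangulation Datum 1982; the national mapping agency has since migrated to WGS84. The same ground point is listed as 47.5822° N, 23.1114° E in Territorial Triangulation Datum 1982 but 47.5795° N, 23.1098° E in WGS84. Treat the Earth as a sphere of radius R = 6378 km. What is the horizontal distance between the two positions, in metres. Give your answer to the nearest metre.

Δφ = 47.5795° − 47.5822° = -0.0027°; Δλ = 23.1098° − 23.1114° = -0.0016°.
1° along a meridian = πR/180 = 111317 m.
ΔN = Δφ × 111317 = -300.6 m; ΔE = Δλ × 111317 × cos(47.5822°) = -0.0016 × 111317 × 0.674532 = -120.1 m.
Distance = √(ΔE² + ΔN²) = √((-120.1)² + (-300.6)²) = 323.7 m.

324 m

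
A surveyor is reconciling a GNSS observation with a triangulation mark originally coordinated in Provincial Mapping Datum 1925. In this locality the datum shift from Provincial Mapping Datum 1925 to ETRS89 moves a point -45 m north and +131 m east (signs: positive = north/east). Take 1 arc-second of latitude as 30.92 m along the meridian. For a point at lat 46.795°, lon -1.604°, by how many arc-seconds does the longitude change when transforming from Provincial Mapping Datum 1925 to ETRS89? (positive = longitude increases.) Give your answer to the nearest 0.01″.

Δλ = 6.19″

At latitude 46.795°, cos φ = 0.684611.
1″ of longitude at this latitude = 30.92 × cos φ = 21.1682 m, so Δλ = 131.0 / 21.1682 = 6.189″.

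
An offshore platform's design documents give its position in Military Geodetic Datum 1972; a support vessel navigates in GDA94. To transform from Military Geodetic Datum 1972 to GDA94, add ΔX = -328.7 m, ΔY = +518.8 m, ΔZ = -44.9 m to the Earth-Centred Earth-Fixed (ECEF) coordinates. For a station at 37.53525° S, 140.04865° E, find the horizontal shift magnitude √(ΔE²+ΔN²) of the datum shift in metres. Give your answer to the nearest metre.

371 m

At φ = -37.53525°, λ = 140.04865°: sin φ = -0.609249, cos φ = 0.792979, sin λ = 0.642137, cos λ = -0.766590.
ΔE = −sin λ·ΔX + cos λ·ΔY = −(0.642137)·(-328.7) + (-0.766590)·(518.8) = -186.64 m.
ΔN = −sin φ cos λ·ΔX − sin φ sin λ·ΔY + cos φ·ΔZ = −(-0.609249)(-0.766590)(-328.7) − (-0.609249)(0.642137)(518.8) + (0.792979)(-44.9) = 320.88 m.
Horizontal magnitude = √(ΔE² + ΔN²) = √((-186.64)² + 320.88²) = 371.21 m.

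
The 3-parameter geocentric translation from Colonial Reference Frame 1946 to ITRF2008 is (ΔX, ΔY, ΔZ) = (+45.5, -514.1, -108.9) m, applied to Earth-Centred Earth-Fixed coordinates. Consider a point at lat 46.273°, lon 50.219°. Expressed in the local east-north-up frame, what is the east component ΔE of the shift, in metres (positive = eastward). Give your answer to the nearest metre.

The local east axis at (φ, λ) is (−sin λ, cos λ, 0), so ΔE = −sin(50.219°)·45.5 + cos(50.219°)·(-514.1) = -363.92 m.

ΔE = -364 m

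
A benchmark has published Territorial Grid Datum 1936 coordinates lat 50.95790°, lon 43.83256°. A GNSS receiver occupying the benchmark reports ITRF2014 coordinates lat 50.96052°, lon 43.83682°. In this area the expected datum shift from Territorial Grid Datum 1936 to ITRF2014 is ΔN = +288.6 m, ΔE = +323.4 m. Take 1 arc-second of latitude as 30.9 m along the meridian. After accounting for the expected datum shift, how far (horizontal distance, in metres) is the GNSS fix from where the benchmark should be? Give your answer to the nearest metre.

Observed coordinate differences: Δφ = +0.00262°, Δλ = +0.00426°.
Converting to metres (1° lat = 111240 m, cos φ = 0.629891): observed ΔN = 291.4 m, observed ΔE = 298.5 m.
Subtracting the expected shift leaves a residual of 291.4 − (288.6) = 2.8 m north and 298.5 − (323.4) = -24.9 m east.
Residual distance = √(2.8² + (-24.9)²) = 25.1 m.

25 m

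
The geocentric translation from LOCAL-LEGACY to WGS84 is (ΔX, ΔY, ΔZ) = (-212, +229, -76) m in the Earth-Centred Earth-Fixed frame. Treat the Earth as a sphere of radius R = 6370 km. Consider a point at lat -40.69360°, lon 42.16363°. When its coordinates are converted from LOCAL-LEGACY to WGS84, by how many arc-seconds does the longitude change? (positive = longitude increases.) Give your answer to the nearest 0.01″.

Δλ = 13.33″

sin φ = -0.652014, cos φ = 0.758207, sin λ = 0.671250, cos λ = 0.741231.
East component: ΔE = −sin λ·ΔX + cos λ·ΔY = −(0.671250)(-212) + (0.741231)(229) = 312.05 m.
1° of latitude spans πR/180 = 111177 m; at latitude φ, 1° of longitude spans that × cos φ = 84295.6 m, so Δλ = 312.05 / 84295.6 × 3600 = 13.327″.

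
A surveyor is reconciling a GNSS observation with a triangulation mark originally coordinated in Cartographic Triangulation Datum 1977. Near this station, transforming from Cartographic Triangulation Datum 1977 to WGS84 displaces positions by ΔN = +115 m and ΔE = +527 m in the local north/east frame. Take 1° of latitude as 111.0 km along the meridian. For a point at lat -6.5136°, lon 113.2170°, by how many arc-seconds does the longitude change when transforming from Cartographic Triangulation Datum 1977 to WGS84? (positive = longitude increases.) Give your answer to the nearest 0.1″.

Δλ = 17.2″

At latitude -6.5136°, cos φ = 0.993545.
1° of longitude at this latitude = 111.0 × cos φ = 110.28 km, so Δλ = 527.0 / 110283.5 = 0.0047786° = 17.203″.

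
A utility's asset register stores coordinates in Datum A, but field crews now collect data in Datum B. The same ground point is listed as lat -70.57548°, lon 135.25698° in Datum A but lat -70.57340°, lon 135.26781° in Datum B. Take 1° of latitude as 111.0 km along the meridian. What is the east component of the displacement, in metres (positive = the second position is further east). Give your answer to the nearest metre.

ΔE = 400 m

Δφ = -70.57340° − -70.57548° = +0.00208°; Δλ = 135.26781° − 135.25698° = +0.01083°.
ΔN = Δφ × 111000 = 230.9 m; ΔE = Δλ × 111000 × cos(-70.57548°) = +0.01083 × 111000 × 0.332565 = 399.8 m.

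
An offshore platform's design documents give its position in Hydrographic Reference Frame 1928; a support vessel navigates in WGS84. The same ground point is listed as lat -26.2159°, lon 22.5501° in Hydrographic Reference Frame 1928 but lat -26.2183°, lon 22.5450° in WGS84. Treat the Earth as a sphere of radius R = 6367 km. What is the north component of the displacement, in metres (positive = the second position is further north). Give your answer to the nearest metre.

Δφ = -26.2183° − -26.2159° = -0.0024°; Δλ = 22.5450° − 22.5501° = -0.0051°.
1° along a meridian = πR/180 = 111125 m.
ΔN = Δφ × 111125 = -266.7 m; ΔE = Δλ × 111125 × cos(-26.2159°) = -0.0051 × 111125 × 0.897136 = -508.4 m.

ΔN = -267 m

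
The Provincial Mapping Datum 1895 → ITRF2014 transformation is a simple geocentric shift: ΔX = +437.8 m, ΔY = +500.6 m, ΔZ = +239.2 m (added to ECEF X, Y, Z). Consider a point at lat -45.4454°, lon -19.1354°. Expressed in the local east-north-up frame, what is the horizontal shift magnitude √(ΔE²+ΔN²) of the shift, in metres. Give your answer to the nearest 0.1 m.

706.7 m

The local east axis at (φ, λ) is (−sin λ, cos λ, 0), so ΔE = −sin(-19.1354°)·437.8 + cos(-19.1354°)·500.6 = 616.45 m.
The local north axis is (−sin φ cos λ, −sin φ sin λ, cos φ), giving ΔN = 294.731 − 116.933 + 167.820 = 345.62 m.
Horizontal magnitude = √(ΔE² + ΔN²) = √(616.45² + 345.62²) = 706.73 m.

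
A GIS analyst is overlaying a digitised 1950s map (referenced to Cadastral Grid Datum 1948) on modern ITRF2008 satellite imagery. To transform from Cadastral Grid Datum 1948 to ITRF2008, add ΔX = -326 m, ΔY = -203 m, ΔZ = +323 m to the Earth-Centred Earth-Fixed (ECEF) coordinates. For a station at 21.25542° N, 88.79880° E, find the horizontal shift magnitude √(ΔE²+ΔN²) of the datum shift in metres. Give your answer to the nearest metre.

The local east axis at (φ, λ) is (−sin λ, cos λ, 0), so ΔE = −sin(88.79880°)·(-326) + cos(88.79880°)·(-203) = 321.67 m.
The local north axis is (−sin φ cos λ, −sin φ sin λ, cos φ), giving ΔN = 2.478 + 73.577 + 301.027 = 377.08 m.
Horizontal magnitude = √(ΔE² + ΔN²) = √(321.67² + 377.08²) = 495.64 m.

496 m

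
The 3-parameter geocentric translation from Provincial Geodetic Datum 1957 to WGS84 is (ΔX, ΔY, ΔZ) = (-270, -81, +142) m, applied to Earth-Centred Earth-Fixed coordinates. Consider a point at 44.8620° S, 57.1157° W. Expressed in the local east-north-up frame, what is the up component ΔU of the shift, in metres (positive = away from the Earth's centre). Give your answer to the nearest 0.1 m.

ΔU = -155.9 m

The local up (radial) axis is (cos φ cos λ, cos φ sin λ, sin φ), giving ΔU = -103.908 + 48.214 − 100.167 = -155.86 m.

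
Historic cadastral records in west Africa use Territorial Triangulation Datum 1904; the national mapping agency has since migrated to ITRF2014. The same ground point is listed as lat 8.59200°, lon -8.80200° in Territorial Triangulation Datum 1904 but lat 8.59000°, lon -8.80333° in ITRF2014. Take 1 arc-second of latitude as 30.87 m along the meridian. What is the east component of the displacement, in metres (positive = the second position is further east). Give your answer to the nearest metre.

Δφ = 8.59000° − 8.59200° = -0.00200°; Δλ = -8.80333° − -8.80200° = -0.00133°.
1° of latitude = 3600 × 30.87 = 111132 m.
ΔN = Δφ × 111132 = -222.3 m; ΔE = Δλ × 111132 × cos(8.59200°) = -0.00133 × 111132 × 0.988777 = -146.1 m.

ΔE = -146 m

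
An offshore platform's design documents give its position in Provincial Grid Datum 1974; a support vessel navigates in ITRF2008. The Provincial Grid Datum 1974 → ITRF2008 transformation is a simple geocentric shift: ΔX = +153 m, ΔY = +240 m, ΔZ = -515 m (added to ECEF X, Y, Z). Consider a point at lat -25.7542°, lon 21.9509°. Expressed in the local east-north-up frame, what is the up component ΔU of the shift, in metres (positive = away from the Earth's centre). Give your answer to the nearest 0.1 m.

The local up (radial) axis is (cos φ cos λ, cos φ sin λ, sin φ), giving ΔU = 127.812 + 80.803 + 223.773 = 432.39 m.

ΔU = 432.4 m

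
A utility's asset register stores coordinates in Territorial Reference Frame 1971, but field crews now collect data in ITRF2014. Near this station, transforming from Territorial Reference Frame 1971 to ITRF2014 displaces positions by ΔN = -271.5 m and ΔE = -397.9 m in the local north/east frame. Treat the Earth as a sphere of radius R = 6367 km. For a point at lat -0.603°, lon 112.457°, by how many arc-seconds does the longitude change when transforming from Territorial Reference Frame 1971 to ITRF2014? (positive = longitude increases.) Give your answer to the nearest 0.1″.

Δλ = -12.9″

At latitude -0.603°, cos φ = 0.999945.
One radian of longitude at latitude φ spans R cos φ, so Δλ = ΔE / (R cos φ) = -397.9 / (6367000 × 0.999945) = -6.2498e-05 rad = -12.891″.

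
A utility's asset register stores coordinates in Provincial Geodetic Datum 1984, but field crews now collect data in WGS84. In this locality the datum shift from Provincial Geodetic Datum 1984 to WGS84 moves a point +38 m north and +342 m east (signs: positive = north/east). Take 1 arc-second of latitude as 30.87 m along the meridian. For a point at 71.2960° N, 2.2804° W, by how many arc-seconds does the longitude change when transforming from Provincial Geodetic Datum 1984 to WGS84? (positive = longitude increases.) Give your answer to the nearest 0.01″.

Δλ = 34.55″

At latitude 71.2960°, cos φ = 0.320679.
1″ of longitude at this latitude = 30.87 × cos φ = 9.8994 m, so Δλ = 342.0 / 9.8994 = 34.548″.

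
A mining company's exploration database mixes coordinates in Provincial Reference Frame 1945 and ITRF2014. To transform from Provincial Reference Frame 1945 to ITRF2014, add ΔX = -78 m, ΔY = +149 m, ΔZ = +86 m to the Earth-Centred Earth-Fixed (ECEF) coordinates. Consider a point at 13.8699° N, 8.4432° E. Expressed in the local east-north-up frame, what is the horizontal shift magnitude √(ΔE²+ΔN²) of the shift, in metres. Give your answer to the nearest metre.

The local east axis at (φ, λ) is (−sin λ, cos λ, 0), so ΔE = −sin(8.4432°)·(-78) + cos(8.4432°)·149 = 158.84 m.
The local north axis is (−sin φ cos λ, −sin φ sin λ, cos φ), giving ΔN = 18.495 − 5.244 + 83.492 = 96.74 m.
Horizontal magnitude = √(ΔE² + ΔN²) = √(158.84² + 96.74²) = 185.98 m.

186 m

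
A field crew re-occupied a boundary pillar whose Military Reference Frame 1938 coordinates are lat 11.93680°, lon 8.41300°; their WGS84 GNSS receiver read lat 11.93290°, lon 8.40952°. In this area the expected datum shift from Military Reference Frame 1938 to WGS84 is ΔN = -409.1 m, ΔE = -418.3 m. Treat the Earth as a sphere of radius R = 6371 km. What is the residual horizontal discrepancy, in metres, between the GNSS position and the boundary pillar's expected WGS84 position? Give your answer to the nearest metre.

47 m

Observed coordinate differences: Δφ = -0.00390°, Δλ = -0.00348°.
Converting to metres (1° lat = 111195 m, cos φ = 0.978376): observed ΔN = -433.7 m, observed ΔE = -378.6 m.
Subtracting the expected shift leaves a residual of -433.7 − (-409.1) = -24.6 m north and -378.6 − (-418.3) = 39.7 m east.
Residual distance = √((-24.6)² + 39.7²) = 46.7 m.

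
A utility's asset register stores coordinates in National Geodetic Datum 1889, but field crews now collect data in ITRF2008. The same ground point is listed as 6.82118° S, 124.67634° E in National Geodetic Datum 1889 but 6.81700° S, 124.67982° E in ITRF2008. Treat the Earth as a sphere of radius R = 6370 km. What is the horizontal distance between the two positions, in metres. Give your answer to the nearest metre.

Δφ = -6.81700° − -6.82118° = +0.00418°; Δλ = 124.67982° − 124.67634° = +0.00348°.
1° along a meridian = πR/180 = 111177 m.
ΔN = Δφ × 111177 = 464.7 m; ΔE = Δλ × 111177 × cos(-6.82118°) = +0.00348 × 111177 × 0.992922 = 384.2 m.
Distance = √(ΔE² + ΔN²) = √(384.2² + 464.7²) = 602.9 m.

603 m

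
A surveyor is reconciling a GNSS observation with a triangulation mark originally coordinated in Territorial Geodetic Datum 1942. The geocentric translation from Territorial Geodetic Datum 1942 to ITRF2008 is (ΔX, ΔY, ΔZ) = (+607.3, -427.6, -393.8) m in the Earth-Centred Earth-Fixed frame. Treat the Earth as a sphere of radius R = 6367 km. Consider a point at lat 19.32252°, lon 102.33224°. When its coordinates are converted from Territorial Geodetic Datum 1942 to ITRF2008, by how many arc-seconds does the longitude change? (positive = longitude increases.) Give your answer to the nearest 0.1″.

sin φ = 0.330885, cos φ = 0.943671, sin λ = 0.976926, cos λ = -0.213580.
East component: ΔE = −sin λ·ΔX + cos λ·ΔY = −(0.976926)(607.3) + (-0.213580)(-427.6) = -501.96 m.
1° of latitude spans πR/180 = 111125 m; at latitude φ, 1° of longitude spans that × cos φ = 104865.5 m, so Δλ = -501.96 / 104865.5 × 3600 = -17.232″.

Δλ = -17.2″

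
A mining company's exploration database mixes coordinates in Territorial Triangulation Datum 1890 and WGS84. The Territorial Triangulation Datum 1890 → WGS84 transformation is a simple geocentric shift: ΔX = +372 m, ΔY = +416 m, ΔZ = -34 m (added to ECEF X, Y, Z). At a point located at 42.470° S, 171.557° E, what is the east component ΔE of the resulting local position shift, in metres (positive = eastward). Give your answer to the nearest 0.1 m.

ΔE = -466.1 m

The local east axis at (φ, λ) is (−sin λ, cos λ, 0), so ΔE = −sin(171.557°)·372 + cos(171.557°)·416 = -466.11 m.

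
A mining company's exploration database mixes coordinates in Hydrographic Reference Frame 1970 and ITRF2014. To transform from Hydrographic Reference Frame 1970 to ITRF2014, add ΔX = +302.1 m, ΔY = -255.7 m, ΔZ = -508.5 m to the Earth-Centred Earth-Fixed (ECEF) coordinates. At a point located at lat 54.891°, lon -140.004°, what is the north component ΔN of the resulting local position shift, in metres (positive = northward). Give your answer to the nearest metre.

The local north axis is (−sin φ cos λ, −sin φ sin λ, cos φ), giving ΔN = 189.328 − 134.446 − 292.456 = -237.57 m.

ΔN = -238 m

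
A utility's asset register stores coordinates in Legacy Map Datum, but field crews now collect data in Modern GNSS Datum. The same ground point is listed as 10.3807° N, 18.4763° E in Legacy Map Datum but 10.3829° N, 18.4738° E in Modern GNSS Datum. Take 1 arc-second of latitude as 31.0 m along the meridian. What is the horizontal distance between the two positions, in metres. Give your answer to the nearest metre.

368 m

Δφ = 10.3829° − 10.3807° = +0.0022°; Δλ = 18.4738° − 18.4763° = -0.0025°.
1° of latitude = 3600 × 31.00 = 111600 m.
ΔN = Δφ × 111600 = 245.5 m; ΔE = Δλ × 111600 × cos(10.3807°) = -0.0025 × 111600 × 0.983632 = -274.4 m.
Distance = √(ΔE² + ΔN²) = √((-274.4)² + 245.5²) = 368.2 m.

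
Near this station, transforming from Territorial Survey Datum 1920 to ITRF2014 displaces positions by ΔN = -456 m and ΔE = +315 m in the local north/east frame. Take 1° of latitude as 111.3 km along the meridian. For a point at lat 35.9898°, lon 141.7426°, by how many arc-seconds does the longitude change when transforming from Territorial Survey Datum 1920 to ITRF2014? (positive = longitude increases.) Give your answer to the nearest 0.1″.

Δλ = 12.6″

At latitude 35.9898°, cos φ = 0.809122.
1° of longitude at this latitude = 111.3 × cos φ = 90.06 km, so Δλ = 315.0 / 90055.2 = 0.0034979° = 12.592″.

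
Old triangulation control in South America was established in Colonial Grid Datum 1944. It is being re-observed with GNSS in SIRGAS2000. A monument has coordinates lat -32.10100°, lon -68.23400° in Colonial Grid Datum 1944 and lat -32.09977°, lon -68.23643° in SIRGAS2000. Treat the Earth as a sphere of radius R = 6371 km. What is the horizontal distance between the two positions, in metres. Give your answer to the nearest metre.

267 m

Δφ = -32.09977° − -32.10100° = +0.00123°; Δλ = -68.23643° − -68.23400° = -0.00243°.
1° along a meridian = πR/180 = 111195 m.
ΔN = Δφ × 111195 = 136.8 m; ΔE = Δλ × 111195 × cos(-32.10100°) = -0.00243 × 111195 × 0.847113 = -228.9 m.
Distance = √(ΔE² + ΔN²) = √((-228.9)² + 136.8²) = 266.6 m.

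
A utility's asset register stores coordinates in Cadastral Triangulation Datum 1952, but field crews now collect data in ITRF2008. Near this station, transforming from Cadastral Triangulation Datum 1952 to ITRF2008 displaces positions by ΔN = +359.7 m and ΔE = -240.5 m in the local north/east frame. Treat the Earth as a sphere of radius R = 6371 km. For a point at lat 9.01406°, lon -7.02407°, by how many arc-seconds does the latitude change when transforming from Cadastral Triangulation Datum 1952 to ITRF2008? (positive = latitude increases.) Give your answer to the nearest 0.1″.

On a sphere of radius R, 1 rad of latitude = R, so Δφ = ΔN / R = 359.7 / 6371000 = 5.6459e-05 rad = 11.645″.

Δφ = 11.6″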